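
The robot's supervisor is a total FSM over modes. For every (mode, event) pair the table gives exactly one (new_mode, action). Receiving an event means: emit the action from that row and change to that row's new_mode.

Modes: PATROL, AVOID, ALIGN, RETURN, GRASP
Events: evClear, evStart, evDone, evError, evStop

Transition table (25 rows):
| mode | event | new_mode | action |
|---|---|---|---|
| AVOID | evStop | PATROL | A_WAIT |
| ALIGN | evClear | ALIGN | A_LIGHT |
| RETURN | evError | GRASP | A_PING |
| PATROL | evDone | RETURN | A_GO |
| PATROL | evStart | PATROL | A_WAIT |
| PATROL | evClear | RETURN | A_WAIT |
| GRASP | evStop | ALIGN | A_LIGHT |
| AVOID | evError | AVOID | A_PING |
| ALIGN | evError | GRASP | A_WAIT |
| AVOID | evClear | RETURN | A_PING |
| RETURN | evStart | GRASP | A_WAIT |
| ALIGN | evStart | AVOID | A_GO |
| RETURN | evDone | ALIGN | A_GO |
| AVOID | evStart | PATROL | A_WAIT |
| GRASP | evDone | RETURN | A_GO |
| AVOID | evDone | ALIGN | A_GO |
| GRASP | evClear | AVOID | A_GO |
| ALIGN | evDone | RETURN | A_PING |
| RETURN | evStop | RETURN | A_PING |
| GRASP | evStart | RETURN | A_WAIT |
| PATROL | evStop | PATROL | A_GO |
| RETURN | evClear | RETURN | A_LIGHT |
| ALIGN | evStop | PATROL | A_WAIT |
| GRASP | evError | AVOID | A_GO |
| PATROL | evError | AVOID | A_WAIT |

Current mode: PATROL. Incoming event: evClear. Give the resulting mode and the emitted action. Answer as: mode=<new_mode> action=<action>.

current mode = PATROL; filter table to that mode:
  (PATROL, evDone) → (RETURN, A_GO)
  (PATROL, evStart) → (PATROL, A_WAIT)
  (PATROL, evClear) → (RETURN, A_WAIT)  ← event matches
  (PATROL, evStop) → (PATROL, A_GO)
  (PATROL, evError) → (AVOID, A_WAIT)
event = evClear selects (RETURN, A_WAIT)

mode=RETURN action=A_WAIT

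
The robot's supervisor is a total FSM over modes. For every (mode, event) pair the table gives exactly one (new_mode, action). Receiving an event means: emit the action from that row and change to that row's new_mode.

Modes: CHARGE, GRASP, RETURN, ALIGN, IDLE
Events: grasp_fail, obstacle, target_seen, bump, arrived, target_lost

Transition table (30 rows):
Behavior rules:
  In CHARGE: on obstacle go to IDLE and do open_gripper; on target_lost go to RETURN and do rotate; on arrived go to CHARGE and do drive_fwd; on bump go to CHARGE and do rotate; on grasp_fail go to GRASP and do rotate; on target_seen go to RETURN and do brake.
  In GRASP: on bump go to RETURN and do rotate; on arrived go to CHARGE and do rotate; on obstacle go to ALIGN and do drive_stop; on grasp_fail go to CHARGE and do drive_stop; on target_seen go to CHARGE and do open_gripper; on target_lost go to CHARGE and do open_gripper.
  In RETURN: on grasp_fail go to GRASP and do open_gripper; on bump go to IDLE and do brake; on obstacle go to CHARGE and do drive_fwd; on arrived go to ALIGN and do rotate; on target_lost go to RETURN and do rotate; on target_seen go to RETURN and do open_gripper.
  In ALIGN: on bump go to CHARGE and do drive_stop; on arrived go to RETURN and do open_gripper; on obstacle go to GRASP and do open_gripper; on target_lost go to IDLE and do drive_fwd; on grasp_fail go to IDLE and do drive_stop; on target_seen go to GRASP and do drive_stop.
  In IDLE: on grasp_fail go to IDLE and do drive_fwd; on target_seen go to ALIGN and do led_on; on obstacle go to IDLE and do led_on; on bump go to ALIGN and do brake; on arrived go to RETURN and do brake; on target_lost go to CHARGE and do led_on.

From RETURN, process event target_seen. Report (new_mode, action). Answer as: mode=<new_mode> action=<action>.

mode=RETURN action=open_gripper

current mode = RETURN; filter table to that mode:
  (RETURN, grasp_fail) → (GRASP, open_gripper)
  (RETURN, bump) → (IDLE, brake)
  (RETURN, obstacle) → (CHARGE, drive_fwd)
  (RETURN, arrived) → (ALIGN, rotate)
  (RETURN, target_lost) → (RETURN, rotate)
  (RETURN, target_seen) → (RETURN, open_gripper)  ← event matches
event = target_seen selects (RETURN, open_gripper)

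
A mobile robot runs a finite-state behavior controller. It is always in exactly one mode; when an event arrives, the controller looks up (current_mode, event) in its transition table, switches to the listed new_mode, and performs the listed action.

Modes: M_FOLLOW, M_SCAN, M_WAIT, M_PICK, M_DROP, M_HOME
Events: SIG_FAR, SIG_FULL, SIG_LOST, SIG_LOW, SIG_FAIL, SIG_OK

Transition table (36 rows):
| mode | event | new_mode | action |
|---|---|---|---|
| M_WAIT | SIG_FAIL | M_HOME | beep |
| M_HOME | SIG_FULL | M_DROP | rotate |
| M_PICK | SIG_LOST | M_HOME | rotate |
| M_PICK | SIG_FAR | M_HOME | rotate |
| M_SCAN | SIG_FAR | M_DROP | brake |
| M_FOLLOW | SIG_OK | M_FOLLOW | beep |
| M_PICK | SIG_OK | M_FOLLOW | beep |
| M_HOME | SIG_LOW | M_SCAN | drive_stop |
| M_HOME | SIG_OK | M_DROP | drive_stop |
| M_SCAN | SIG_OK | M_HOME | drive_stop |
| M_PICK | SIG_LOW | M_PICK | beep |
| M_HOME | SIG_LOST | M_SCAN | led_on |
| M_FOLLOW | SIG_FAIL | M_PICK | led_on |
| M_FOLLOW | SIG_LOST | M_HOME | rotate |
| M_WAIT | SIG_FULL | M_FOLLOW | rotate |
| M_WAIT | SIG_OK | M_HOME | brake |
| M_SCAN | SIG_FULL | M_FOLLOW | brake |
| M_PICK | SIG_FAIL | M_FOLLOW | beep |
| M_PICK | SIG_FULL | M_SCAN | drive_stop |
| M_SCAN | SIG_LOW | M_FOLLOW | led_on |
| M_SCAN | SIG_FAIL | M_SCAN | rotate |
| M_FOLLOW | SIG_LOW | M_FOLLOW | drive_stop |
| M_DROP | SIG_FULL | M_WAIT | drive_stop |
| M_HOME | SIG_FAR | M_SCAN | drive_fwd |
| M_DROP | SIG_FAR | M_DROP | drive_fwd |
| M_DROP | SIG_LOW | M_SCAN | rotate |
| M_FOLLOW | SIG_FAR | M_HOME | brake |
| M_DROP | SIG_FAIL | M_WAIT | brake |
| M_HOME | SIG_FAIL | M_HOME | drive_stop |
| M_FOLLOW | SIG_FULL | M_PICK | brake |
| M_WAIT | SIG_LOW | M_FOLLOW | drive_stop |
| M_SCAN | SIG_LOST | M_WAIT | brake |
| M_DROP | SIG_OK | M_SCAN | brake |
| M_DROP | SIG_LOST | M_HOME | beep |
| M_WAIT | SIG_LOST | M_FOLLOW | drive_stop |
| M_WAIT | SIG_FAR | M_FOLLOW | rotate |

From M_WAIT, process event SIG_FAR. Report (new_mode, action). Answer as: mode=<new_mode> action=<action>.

current mode = M_WAIT; filter table to that mode:
  (M_WAIT, SIG_FAIL) → (M_HOME, beep)
  (M_WAIT, SIG_FULL) → (M_FOLLOW, rotate)
  (M_WAIT, SIG_OK) → (M_HOME, brake)
  (M_WAIT, SIG_LOW) → (M_FOLLOW, drive_stop)
  (M_WAIT, SIG_LOST) → (M_FOLLOW, drive_stop)
  (M_WAIT, SIG_FAR) → (M_FOLLOW, rotate)  ← event matches
event = SIG_FAR selects (M_FOLLOW, rotate)

mode=M_FOLLOW action=rotate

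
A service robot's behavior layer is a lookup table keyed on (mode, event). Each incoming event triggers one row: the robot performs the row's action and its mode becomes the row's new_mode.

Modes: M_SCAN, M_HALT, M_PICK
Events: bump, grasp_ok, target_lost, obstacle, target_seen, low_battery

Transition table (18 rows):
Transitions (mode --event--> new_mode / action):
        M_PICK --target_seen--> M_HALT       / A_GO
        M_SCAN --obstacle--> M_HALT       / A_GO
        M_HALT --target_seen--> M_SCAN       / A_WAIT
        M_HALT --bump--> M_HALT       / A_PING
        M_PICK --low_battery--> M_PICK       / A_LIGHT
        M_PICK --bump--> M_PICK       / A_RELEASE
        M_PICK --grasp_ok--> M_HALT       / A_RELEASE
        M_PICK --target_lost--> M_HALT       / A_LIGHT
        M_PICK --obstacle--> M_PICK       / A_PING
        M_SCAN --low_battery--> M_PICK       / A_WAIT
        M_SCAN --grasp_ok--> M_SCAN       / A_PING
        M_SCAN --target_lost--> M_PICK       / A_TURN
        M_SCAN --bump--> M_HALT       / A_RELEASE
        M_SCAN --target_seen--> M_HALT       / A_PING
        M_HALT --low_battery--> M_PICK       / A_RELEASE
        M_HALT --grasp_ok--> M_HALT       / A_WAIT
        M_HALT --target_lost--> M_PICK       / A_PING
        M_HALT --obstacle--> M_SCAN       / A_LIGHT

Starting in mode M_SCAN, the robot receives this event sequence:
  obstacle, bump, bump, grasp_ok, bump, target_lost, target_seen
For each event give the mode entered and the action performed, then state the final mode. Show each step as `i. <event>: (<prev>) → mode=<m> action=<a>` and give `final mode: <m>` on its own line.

1. obstacle: (M_SCAN) → mode=M_HALT action=A_GO
2. bump: (M_HALT) → mode=M_HALT action=A_PING
3. bump: (M_HALT) → mode=M_HALT action=A_PING
4. grasp_ok: (M_HALT) → mode=M_HALT action=A_WAIT
5. bump: (M_HALT) → mode=M_HALT action=A_PING
6. target_lost: (M_HALT) → mode=M_PICK action=A_PING
7. target_seen: (M_PICK) → mode=M_HALT action=A_GO

final mode: M_HALT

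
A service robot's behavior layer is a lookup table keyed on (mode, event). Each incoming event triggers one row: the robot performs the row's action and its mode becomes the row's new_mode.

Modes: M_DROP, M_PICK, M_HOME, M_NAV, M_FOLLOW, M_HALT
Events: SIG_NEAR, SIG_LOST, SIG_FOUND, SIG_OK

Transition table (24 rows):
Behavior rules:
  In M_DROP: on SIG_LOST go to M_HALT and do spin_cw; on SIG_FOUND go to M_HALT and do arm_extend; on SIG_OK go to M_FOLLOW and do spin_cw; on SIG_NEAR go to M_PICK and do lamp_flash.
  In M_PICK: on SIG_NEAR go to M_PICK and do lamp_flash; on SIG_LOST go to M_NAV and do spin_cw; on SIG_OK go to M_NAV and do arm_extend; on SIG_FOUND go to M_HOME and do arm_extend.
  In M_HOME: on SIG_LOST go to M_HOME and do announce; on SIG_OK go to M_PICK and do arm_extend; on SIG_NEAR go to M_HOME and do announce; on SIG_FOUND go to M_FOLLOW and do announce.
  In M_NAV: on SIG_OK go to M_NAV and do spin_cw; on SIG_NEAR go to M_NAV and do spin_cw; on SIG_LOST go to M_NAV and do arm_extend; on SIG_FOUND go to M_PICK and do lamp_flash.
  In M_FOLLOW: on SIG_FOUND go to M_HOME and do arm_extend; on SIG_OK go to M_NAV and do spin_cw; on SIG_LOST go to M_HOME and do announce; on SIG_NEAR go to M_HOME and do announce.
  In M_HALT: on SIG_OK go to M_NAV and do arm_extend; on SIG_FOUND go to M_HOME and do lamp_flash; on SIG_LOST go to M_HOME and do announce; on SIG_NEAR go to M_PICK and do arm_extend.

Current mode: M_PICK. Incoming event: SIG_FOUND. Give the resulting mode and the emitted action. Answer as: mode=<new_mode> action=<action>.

current mode = M_PICK; filter table to that mode:
  (M_PICK, SIG_NEAR) → (M_PICK, lamp_flash)
  (M_PICK, SIG_LOST) → (M_NAV, spin_cw)
  (M_PICK, SIG_OK) → (M_NAV, arm_extend)
  (M_PICK, SIG_FOUND) → (M_HOME, arm_extend)  ← event matches
event = SIG_FOUND selects (M_HOME, arm_extend)

mode=M_HOME action=arm_extend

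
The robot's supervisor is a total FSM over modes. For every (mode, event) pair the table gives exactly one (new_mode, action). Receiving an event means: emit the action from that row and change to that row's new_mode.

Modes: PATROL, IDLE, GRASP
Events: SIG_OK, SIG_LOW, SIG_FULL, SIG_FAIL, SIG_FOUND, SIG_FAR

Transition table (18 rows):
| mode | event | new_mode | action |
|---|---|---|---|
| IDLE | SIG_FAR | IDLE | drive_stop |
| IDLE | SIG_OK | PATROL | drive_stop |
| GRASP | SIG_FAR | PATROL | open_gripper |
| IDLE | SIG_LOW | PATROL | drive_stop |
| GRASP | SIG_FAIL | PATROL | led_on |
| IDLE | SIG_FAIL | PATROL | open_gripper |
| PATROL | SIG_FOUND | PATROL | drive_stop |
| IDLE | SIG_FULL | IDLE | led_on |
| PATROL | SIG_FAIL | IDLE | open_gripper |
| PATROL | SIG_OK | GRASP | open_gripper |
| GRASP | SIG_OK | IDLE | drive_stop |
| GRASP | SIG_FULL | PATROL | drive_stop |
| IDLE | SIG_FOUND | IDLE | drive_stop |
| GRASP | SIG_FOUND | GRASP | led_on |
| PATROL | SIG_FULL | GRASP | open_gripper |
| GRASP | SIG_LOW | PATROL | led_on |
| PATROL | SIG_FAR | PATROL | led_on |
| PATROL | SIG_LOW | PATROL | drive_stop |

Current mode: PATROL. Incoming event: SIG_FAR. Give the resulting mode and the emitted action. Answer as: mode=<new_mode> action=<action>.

mode=PATROL action=led_on

current mode = PATROL; filter table to that mode:
  (PATROL, SIG_FOUND) → (PATROL, drive_stop)
  (PATROL, SIG_FAIL) → (IDLE, open_gripper)
  (PATROL, SIG_OK) → (GRASP, open_gripper)
  (PATROL, SIG_FULL) → (GRASP, open_gripper)
  (PATROL, SIG_FAR) → (PATROL, led_on)  ← event matches
  (PATROL, SIG_LOW) → (PATROL, drive_stop)
event = SIG_FAR selects (PATROL, led_on)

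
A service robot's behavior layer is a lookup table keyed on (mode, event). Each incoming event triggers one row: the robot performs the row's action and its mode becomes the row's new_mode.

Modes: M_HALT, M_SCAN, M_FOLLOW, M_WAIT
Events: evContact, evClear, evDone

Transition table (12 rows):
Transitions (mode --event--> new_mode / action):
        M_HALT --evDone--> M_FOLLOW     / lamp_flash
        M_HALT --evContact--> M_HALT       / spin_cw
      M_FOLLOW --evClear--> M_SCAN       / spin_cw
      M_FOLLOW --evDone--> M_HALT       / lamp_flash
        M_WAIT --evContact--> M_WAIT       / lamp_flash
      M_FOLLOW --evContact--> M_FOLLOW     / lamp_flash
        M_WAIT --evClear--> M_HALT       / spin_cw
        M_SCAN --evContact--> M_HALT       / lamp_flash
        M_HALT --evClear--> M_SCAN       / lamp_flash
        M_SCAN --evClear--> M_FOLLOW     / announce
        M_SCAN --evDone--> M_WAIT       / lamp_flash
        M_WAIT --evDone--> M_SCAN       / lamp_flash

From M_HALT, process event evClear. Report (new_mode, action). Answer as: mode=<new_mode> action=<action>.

current mode = M_HALT; filter table to that mode:
  (M_HALT, evDone) → (M_FOLLOW, lamp_flash)
  (M_HALT, evContact) → (M_HALT, spin_cw)
  (M_HALT, evClear) → (M_SCAN, lamp_flash)  ← event matches
event = evClear selects (M_SCAN, lamp_flash)

mode=M_SCAN action=lamp_flash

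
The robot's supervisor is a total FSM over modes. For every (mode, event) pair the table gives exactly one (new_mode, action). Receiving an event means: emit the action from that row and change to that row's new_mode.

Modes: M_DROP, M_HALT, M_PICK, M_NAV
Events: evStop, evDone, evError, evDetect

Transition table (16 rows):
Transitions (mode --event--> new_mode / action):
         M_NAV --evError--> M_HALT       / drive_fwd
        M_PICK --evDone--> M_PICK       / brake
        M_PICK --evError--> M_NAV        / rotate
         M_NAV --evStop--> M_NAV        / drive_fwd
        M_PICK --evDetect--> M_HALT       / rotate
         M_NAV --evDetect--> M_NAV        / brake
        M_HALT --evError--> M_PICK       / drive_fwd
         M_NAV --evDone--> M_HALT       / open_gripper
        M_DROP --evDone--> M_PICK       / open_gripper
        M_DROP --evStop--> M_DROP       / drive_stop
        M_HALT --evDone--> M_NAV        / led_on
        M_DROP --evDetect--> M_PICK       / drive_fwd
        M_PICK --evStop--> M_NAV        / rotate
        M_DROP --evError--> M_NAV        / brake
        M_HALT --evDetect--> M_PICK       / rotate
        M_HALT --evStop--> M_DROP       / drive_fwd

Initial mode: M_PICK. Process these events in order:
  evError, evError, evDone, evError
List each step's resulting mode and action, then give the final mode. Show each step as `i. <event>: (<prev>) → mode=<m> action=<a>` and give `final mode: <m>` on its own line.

1. evError: (M_PICK) → mode=M_NAV action=rotate
2. evError: (M_NAV) → mode=M_HALT action=drive_fwd
3. evDone: (M_HALT) → mode=M_NAV action=led_on
4. evError: (M_NAV) → mode=M_HALT action=drive_fwd

final mode: M_HALT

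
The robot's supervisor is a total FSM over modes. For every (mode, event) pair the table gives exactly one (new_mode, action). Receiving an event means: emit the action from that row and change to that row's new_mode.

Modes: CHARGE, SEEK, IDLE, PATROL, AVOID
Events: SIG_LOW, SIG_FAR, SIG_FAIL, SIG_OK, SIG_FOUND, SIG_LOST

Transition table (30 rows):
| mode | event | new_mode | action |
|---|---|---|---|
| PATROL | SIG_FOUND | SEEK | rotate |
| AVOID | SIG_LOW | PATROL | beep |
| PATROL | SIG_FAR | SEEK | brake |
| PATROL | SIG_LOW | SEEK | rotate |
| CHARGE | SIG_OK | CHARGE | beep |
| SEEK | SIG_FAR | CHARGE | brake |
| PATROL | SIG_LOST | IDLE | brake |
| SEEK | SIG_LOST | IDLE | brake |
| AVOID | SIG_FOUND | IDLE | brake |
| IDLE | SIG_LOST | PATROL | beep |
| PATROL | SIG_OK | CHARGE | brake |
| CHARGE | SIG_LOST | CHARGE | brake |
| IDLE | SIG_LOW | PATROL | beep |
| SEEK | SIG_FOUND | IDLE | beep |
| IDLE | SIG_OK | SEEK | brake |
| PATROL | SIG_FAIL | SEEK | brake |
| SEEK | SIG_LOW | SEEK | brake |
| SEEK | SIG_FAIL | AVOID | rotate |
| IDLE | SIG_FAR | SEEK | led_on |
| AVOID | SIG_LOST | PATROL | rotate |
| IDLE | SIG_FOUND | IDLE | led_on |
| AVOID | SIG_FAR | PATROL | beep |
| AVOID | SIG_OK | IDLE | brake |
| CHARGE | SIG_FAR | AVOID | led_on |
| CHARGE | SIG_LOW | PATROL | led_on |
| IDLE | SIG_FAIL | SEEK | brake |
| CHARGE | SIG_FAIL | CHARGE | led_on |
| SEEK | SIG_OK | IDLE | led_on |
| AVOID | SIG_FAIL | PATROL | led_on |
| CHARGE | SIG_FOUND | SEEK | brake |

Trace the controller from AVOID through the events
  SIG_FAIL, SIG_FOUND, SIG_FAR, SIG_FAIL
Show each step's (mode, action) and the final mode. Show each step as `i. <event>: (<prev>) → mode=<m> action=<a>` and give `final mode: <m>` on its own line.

final mode: CHARGE

1. SIG_FAIL: (AVOID) → mode=PATROL action=led_on
2. SIG_FOUND: (PATROL) → mode=SEEK action=rotate
3. SIG_FAR: (SEEK) → mode=CHARGE action=brake
4. SIG_FAIL: (CHARGE) → mode=CHARGE action=led_on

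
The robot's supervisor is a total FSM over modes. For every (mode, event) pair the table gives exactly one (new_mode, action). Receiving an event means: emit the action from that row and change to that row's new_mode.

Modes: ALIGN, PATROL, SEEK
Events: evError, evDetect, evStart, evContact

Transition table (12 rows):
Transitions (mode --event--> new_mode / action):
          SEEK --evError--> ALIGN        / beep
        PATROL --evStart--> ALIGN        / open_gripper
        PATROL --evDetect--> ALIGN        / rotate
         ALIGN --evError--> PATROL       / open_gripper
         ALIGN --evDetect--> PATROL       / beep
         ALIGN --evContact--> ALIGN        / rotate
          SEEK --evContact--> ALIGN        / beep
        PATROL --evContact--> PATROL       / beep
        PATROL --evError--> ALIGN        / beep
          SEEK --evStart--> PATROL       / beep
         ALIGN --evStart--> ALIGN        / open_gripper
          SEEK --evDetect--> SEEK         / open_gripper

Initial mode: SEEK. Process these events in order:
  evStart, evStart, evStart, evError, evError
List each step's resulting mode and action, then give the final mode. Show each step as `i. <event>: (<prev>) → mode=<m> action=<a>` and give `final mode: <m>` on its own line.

final mode: ALIGN

1. evStart: (SEEK) → mode=PATROL action=beep
2. evStart: (PATROL) → mode=ALIGN action=open_gripper
3. evStart: (ALIGN) → mode=ALIGN action=open_gripper
4. evError: (ALIGN) → mode=PATROL action=open_gripper
5. evError: (PATROL) → mode=ALIGN action=beep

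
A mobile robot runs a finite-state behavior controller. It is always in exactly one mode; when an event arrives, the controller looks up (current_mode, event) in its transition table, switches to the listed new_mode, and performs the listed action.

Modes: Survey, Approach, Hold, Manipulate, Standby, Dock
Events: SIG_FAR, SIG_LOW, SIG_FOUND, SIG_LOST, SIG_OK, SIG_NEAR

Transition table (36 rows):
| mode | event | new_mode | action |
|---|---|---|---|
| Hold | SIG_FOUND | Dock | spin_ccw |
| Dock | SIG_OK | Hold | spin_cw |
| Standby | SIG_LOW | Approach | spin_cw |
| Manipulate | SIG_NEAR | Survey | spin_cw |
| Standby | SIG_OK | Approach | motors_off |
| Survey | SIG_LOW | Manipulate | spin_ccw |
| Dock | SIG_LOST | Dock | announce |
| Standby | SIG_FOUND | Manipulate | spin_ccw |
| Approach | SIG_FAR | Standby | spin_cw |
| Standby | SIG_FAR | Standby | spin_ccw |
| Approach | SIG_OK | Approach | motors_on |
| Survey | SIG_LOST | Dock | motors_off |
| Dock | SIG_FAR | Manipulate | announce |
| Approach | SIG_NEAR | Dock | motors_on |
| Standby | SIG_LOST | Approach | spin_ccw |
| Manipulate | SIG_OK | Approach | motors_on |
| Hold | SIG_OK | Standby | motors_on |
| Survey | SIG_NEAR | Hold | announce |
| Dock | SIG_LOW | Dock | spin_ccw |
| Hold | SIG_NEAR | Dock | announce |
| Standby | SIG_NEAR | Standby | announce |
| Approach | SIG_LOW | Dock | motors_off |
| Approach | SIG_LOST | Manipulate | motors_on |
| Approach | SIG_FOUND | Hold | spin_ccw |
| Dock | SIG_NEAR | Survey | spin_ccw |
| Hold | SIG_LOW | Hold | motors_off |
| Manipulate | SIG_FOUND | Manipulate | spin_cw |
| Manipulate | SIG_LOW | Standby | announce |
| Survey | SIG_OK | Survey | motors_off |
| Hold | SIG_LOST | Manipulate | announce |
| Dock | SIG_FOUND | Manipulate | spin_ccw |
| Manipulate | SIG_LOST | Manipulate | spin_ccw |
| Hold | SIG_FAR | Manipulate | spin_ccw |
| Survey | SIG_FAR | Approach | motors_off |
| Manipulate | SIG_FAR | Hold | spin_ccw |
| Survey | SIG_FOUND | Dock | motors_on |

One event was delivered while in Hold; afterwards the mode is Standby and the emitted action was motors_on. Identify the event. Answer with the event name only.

SIG_OK

try SIG_FAR: (Hold, SIG_FAR) → (Manipulate, spin_ccw)
try SIG_LOW: (Hold, SIG_LOW) → (Hold, motors_off)
try SIG_FOUND: (Hold, SIG_FOUND) → (Dock, spin_ccw)
try SIG_LOST: (Hold, SIG_LOST) → (Manipulate, announce)
try SIG_OK: (Hold, SIG_OK) → (Standby, motors_on)  ← matches
try SIG_NEAR: (Hold, SIG_NEAR) → (Dock, announce)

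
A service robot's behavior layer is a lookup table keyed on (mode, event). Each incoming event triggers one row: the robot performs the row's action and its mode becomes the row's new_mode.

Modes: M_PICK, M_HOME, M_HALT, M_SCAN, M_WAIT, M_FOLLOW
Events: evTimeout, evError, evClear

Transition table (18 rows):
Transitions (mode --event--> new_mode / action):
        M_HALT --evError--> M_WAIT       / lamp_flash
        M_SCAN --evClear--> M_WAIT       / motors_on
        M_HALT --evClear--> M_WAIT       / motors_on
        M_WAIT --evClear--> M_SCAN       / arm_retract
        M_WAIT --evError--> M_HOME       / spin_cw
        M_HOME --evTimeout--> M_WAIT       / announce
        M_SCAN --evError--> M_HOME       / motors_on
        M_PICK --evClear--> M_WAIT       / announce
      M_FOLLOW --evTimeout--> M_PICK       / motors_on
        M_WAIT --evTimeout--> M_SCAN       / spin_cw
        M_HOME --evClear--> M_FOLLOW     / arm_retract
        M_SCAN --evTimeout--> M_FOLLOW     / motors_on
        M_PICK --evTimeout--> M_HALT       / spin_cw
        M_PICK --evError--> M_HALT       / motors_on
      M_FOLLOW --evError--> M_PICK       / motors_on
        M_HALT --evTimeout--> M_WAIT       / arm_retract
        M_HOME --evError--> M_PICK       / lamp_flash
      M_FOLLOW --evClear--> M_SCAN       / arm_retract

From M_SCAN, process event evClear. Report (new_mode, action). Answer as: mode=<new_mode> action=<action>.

current mode = M_SCAN; filter table to that mode:
  (M_SCAN, evClear) → (M_WAIT, motors_on)  ← event matches
  (M_SCAN, evError) → (M_HOME, motors_on)
  (M_SCAN, evTimeout) → (M_FOLLOW, motors_on)
event = evClear selects (M_WAIT, motors_on)

mode=M_WAIT action=motors_on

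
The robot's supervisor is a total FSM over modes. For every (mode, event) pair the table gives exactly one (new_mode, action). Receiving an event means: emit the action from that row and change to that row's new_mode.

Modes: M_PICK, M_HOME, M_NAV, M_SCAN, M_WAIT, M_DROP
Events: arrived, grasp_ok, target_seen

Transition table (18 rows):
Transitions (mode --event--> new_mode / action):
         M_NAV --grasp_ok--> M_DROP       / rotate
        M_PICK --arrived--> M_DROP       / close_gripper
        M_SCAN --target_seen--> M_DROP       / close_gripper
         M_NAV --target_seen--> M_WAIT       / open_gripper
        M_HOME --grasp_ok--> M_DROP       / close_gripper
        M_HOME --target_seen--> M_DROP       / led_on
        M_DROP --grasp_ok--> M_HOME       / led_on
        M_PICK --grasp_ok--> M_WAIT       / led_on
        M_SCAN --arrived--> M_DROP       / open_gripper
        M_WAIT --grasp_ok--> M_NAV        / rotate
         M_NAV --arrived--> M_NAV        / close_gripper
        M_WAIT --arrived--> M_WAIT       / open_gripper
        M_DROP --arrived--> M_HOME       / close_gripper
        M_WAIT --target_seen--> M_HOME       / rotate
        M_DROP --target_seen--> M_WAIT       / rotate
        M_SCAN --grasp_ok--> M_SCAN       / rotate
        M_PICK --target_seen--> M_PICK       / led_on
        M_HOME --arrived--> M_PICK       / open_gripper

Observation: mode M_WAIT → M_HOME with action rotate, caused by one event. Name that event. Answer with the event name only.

try arrived: (M_WAIT, arrived) → (M_WAIT, open_gripper)
try grasp_ok: (M_WAIT, grasp_ok) → (M_NAV, rotate)
try target_seen: (M_WAIT, target_seen) → (M_HOME, rotate)  ← matches

target_seen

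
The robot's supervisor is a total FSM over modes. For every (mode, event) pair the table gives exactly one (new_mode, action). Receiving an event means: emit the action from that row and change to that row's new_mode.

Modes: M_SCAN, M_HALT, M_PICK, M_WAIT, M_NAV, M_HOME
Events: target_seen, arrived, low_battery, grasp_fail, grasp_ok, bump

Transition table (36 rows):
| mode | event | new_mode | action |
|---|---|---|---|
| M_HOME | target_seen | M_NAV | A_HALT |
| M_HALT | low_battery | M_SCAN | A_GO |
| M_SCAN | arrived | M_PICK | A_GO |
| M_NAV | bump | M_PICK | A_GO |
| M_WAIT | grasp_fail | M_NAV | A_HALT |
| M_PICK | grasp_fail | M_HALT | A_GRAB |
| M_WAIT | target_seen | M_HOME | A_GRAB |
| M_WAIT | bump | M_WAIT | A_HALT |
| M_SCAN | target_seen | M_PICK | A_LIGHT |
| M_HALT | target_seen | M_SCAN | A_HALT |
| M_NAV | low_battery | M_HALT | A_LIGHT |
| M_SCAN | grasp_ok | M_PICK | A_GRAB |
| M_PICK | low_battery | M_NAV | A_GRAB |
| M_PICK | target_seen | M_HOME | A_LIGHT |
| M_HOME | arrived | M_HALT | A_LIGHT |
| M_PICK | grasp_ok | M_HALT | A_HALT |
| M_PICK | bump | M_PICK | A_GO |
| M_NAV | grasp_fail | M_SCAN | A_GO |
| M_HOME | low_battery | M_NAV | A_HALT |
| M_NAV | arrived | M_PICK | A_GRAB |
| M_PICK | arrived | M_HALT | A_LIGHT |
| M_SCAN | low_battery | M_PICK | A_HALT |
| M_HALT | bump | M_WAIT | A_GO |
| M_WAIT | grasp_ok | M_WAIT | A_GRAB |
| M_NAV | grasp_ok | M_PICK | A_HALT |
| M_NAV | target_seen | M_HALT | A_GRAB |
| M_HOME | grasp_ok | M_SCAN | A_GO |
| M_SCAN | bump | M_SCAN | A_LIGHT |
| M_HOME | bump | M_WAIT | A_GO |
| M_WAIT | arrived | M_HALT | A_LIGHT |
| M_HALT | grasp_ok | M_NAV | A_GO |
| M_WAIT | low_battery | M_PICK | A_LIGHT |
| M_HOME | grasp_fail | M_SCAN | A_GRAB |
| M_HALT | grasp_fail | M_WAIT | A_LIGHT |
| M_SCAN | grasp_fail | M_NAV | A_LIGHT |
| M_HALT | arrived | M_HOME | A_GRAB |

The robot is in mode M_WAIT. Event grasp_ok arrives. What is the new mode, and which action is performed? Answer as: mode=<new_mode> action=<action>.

mode=M_WAIT action=A_GRAB

current mode = M_WAIT; filter table to that mode:
  (M_WAIT, grasp_fail) → (M_NAV, A_HALT)
  (M_WAIT, target_seen) → (M_HOME, A_GRAB)
  (M_WAIT, bump) → (M_WAIT, A_HALT)
  (M_WAIT, grasp_ok) → (M_WAIT, A_GRAB)  ← event matches
  (M_WAIT, arrived) → (M_HALT, A_LIGHT)
  (M_WAIT, low_battery) → (M_PICK, A_LIGHT)
event = grasp_ok selects (M_WAIT, A_GRAB)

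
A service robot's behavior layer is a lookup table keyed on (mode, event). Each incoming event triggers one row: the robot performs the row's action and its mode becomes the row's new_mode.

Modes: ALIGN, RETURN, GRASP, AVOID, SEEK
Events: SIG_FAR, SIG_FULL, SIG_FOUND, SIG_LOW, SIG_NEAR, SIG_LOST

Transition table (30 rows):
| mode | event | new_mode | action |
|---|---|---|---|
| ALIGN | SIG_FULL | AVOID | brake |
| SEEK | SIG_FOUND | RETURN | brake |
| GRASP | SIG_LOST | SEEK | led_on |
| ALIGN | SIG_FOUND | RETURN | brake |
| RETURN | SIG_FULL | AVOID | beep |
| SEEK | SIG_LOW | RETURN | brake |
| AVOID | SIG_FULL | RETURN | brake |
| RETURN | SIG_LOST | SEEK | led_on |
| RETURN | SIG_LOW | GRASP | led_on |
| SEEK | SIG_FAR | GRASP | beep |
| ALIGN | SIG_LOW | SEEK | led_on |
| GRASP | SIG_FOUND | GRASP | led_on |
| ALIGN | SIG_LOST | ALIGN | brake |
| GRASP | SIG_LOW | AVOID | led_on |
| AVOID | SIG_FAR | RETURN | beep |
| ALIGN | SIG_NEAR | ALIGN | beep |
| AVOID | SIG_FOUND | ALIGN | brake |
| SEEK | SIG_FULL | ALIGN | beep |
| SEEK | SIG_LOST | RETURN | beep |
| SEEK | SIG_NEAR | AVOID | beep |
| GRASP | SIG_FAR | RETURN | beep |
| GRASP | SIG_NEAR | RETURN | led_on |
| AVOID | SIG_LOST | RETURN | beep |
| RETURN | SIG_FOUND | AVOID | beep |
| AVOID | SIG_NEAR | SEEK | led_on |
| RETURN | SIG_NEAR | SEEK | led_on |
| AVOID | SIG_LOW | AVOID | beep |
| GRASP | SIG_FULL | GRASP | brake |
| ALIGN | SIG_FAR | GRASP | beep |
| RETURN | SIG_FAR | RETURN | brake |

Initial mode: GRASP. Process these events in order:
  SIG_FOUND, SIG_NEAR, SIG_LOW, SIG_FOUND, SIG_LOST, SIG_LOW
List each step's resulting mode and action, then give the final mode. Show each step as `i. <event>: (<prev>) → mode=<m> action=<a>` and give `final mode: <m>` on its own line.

1. SIG_FOUND: (GRASP) → mode=GRASP action=led_on
2. SIG_NEAR: (GRASP) → mode=RETURN action=led_on
3. SIG_LOW: (RETURN) → mode=GRASP action=led_on
4. SIG_FOUND: (GRASP) → mode=GRASP action=led_on
5. SIG_LOST: (GRASP) → mode=SEEK action=led_on
6. SIG_LOW: (SEEK) → mode=RETURN action=brake

final mode: RETURN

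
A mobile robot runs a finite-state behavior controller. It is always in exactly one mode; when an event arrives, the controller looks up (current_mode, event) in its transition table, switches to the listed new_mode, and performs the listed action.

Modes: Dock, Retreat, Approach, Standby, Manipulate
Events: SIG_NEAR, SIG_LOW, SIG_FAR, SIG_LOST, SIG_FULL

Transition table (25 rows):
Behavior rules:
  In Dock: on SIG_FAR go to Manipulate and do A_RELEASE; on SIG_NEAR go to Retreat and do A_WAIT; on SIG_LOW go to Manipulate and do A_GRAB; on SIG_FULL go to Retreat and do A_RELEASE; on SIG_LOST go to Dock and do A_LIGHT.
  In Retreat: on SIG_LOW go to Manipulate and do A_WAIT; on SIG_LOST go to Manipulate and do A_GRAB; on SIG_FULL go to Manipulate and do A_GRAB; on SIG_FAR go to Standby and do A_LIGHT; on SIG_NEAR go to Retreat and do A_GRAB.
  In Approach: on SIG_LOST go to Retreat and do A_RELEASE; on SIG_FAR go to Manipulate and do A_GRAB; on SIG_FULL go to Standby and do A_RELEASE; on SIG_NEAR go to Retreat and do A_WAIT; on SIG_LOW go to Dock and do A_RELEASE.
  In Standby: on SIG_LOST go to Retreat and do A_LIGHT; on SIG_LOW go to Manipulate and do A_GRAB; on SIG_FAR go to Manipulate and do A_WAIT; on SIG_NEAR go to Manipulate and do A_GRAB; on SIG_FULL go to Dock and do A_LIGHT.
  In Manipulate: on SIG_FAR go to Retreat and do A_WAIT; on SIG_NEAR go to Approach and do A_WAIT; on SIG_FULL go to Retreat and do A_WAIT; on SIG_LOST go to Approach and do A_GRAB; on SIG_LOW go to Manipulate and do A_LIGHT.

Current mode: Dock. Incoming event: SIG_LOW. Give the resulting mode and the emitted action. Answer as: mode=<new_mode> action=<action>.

current mode = Dock; filter table to that mode:
  (Dock, SIG_FAR) → (Manipulate, A_RELEASE)
  (Dock, SIG_NEAR) → (Retreat, A_WAIT)
  (Dock, SIG_LOW) → (Manipulate, A_GRAB)  ← event matches
  (Dock, SIG_FULL) → (Retreat, A_RELEASE)
  (Dock, SIG_LOST) → (Dock, A_LIGHT)
event = SIG_LOW selects (Manipulate, A_GRAB)

mode=Manipulate action=A_GRAB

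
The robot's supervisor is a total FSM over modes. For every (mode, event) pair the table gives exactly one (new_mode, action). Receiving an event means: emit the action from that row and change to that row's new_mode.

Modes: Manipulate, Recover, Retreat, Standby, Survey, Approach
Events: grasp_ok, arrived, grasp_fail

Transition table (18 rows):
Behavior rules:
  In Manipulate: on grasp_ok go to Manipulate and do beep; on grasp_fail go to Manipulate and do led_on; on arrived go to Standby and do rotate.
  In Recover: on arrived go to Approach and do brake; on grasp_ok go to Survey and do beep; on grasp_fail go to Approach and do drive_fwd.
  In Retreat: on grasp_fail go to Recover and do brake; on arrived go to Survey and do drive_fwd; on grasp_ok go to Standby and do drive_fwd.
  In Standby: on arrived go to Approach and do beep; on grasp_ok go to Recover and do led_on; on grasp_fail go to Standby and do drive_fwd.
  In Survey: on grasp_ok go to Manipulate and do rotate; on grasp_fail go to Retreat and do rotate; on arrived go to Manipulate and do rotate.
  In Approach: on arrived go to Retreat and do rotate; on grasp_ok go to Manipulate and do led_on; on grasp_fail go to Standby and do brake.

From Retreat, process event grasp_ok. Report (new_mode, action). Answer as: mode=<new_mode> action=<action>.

current mode = Retreat; filter table to that mode:
  (Retreat, grasp_fail) → (Recover, brake)
  (Retreat, arrived) → (Survey, drive_fwd)
  (Retreat, grasp_ok) → (Standby, drive_fwd)  ← event matches
event = grasp_ok selects (Standby, drive_fwd)

mode=Standby action=drive_fwd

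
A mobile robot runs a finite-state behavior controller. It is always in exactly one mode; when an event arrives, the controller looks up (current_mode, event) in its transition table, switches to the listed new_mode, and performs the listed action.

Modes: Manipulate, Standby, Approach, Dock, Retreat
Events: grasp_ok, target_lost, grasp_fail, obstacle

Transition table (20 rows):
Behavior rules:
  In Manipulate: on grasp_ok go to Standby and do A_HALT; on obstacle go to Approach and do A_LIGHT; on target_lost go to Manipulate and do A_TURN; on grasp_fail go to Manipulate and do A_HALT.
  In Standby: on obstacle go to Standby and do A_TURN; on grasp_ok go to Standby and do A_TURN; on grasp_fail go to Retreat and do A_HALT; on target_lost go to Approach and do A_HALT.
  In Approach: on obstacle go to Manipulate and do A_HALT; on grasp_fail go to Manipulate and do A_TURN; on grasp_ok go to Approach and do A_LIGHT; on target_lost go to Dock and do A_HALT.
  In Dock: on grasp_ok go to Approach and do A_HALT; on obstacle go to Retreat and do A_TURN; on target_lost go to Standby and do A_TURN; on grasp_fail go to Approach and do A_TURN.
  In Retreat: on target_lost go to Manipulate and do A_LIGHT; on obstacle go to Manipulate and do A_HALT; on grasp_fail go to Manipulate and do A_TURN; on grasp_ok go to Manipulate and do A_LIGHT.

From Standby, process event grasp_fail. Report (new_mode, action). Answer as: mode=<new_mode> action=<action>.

mode=Retreat action=A_HALT

current mode = Standby; filter table to that mode:
  (Standby, obstacle) → (Standby, A_TURN)
  (Standby, grasp_ok) → (Standby, A_TURN)
  (Standby, grasp_fail) → (Retreat, A_HALT)  ← event matches
  (Standby, target_lost) → (Approach, A_HALT)
event = grasp_fail selects (Retreat, A_HALT)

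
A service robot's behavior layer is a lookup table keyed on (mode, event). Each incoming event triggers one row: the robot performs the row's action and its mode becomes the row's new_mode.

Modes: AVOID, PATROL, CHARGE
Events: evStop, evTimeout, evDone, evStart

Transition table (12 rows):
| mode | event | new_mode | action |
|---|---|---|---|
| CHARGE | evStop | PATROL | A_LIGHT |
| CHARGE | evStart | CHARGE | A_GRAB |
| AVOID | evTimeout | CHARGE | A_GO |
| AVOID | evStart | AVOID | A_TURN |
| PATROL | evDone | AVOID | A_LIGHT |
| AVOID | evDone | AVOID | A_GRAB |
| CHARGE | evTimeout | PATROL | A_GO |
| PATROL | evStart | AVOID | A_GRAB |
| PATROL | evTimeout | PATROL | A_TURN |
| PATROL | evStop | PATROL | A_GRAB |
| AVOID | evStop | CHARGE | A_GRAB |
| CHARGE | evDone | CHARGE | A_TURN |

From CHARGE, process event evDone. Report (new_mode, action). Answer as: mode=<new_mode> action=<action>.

mode=CHARGE action=A_TURN

current mode = CHARGE; filter table to that mode:
  (CHARGE, evStop) → (PATROL, A_LIGHT)
  (CHARGE, evStart) → (CHARGE, A_GRAB)
  (CHARGE, evTimeout) → (PATROL, A_GO)
  (CHARGE, evDone) → (CHARGE, A_TURN)  ← event matches
event = evDone selects (CHARGE, A_TURN)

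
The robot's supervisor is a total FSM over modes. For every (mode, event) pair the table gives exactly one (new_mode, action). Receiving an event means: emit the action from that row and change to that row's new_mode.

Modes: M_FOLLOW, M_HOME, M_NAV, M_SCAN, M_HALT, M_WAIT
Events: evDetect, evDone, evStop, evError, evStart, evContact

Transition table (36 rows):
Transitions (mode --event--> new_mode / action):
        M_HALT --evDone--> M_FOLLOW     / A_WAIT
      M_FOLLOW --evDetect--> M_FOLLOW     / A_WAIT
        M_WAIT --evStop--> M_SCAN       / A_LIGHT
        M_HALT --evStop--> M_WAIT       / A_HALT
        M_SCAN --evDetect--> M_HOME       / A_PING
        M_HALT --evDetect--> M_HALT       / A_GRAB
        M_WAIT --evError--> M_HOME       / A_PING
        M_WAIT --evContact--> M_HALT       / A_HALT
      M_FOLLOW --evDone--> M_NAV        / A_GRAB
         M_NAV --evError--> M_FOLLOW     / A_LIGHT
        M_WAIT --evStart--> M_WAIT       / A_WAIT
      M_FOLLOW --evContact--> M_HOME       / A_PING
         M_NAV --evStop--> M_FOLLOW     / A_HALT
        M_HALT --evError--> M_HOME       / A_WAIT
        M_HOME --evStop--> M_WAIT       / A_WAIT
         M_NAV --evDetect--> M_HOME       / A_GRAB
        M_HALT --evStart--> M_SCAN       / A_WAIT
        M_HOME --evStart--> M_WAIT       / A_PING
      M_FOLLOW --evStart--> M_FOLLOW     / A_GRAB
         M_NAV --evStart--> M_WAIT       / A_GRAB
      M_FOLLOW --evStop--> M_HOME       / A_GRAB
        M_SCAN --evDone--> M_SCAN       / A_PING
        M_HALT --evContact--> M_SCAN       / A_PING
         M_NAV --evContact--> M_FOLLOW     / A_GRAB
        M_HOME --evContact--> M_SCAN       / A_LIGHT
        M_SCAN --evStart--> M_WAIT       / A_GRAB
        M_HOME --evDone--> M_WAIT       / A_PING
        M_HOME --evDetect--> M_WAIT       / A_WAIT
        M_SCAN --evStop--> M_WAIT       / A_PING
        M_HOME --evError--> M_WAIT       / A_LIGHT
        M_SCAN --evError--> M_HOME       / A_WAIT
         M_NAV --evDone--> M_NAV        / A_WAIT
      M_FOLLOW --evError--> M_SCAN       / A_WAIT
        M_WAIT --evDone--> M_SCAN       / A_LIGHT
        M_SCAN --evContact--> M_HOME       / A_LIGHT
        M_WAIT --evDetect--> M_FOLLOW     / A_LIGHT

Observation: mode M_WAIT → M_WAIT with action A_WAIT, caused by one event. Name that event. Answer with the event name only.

evStart

try evDetect: (M_WAIT, evDetect) → (M_FOLLOW, A_LIGHT)
try evDone: (M_WAIT, evDone) → (M_SCAN, A_LIGHT)
try evStop: (M_WAIT, evStop) → (M_SCAN, A_LIGHT)
try evError: (M_WAIT, evError) → (M_HOME, A_PING)
try evStart: (M_WAIT, evStart) → (M_WAIT, A_WAIT)  ← matches
try evContact: (M_WAIT, evContact) → (M_HALT, A_HALT)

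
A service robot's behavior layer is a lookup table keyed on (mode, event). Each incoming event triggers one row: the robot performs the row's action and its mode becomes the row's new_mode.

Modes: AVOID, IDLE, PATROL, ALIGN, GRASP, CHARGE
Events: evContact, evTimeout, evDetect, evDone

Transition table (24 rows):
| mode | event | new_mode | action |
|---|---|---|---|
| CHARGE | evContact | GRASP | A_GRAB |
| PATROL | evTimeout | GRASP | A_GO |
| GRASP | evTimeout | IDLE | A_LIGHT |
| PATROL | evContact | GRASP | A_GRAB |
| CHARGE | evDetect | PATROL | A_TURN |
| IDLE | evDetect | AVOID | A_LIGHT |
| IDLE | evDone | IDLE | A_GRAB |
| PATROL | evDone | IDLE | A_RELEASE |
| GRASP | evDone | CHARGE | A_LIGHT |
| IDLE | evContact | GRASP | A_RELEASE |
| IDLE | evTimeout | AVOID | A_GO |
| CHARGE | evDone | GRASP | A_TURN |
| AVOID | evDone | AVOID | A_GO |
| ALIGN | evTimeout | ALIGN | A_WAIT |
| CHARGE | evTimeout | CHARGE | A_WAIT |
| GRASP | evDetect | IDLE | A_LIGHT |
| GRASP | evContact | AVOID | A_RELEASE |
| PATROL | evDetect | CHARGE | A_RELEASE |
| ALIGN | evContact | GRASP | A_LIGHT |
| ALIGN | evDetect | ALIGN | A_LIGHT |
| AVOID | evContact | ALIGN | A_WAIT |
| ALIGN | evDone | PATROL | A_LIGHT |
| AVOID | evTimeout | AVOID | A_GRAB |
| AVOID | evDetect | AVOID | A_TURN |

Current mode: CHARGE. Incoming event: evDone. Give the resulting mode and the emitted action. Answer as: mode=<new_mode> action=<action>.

current mode = CHARGE; filter table to that mode:
  (CHARGE, evContact) → (GRASP, A_GRAB)
  (CHARGE, evDetect) → (PATROL, A_TURN)
  (CHARGE, evDone) → (GRASP, A_TURN)  ← event matches
  (CHARGE, evTimeout) → (CHARGE, A_WAIT)
event = evDone selects (GRASP, A_TURN)

mode=GRASP action=A_TURN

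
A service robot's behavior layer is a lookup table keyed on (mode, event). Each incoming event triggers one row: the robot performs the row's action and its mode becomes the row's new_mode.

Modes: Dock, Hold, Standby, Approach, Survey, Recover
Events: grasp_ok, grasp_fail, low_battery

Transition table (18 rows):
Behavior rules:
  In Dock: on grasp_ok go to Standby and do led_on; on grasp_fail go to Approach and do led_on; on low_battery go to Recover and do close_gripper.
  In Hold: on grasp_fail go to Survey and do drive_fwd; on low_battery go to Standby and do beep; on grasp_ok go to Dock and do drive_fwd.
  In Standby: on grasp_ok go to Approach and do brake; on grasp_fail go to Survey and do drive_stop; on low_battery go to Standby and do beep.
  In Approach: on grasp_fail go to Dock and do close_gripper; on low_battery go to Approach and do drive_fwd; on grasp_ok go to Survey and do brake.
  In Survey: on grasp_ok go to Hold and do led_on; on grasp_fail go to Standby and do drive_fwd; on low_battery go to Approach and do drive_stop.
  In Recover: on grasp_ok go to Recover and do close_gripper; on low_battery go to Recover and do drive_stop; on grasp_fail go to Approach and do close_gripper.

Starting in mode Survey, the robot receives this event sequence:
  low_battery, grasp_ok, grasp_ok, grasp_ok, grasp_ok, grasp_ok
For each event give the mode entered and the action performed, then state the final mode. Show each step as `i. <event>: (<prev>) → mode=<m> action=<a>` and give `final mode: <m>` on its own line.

final mode: Approach

1. low_battery: (Survey) → mode=Approach action=drive_stop
2. grasp_ok: (Approach) → mode=Survey action=brake
3. grasp_ok: (Survey) → mode=Hold action=led_on
4. grasp_ok: (Hold) → mode=Dock action=drive_fwd
5. grasp_ok: (Dock) → mode=Standby action=led_on
6. grasp_ok: (Standby) → mode=Approach action=brake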